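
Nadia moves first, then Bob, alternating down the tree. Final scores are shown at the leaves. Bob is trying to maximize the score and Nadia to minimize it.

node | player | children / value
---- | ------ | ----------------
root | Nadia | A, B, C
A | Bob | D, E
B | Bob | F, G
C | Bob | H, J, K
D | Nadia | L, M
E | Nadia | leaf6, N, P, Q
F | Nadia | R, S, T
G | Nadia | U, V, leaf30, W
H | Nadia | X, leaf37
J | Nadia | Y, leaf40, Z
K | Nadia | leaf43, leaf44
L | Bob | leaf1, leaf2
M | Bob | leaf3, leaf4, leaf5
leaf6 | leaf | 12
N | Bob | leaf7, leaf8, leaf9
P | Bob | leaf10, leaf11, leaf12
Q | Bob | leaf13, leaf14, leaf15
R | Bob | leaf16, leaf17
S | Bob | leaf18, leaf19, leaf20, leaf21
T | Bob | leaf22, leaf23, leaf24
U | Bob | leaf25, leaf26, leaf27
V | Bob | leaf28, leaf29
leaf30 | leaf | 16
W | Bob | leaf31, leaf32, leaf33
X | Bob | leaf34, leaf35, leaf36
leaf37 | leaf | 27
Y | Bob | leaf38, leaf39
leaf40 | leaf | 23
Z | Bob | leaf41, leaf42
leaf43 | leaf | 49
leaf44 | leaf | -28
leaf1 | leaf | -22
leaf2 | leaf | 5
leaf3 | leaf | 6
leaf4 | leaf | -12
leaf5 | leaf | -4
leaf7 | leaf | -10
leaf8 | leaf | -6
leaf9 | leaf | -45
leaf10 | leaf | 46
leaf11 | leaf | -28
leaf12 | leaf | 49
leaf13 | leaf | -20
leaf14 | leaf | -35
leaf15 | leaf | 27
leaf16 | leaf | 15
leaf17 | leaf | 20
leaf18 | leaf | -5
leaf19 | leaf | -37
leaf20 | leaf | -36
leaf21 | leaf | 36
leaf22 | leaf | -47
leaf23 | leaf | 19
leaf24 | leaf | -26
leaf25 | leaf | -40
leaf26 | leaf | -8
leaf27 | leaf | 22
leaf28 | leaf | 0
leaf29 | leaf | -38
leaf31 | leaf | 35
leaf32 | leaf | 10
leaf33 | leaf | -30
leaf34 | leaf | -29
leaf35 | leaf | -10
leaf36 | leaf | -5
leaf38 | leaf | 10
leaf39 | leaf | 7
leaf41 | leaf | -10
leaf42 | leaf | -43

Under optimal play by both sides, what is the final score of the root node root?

L (Bob): max(-22, 5) = 5
M (Bob): max(6, -12, -4) = 6
D (Nadia): min(5, 6) = 5
N (Bob): max(-10, -6, -45) = -6
P (Bob): max(46, -28, 49) = 49
Q (Bob): max(-20, -35, 27) = 27
E (Nadia): min(12, -6, 49, 27) = -6
A (Bob): max(5, -6) = 5
R (Bob): max(15, 20) = 20
S (Bob): max(-5, -37, -36, 36) = 36
T (Bob): max(-47, 19, -26) = 19
F (Nadia): min(20, 36, 19) = 19
U (Bob): max(-40, -8, 22) = 22
V (Bob): max(0, -38) = 0
W (Bob): max(35, 10, -30) = 35
G (Nadia): min(22, 0, 16, 35) = 0
B (Bob): max(19, 0) = 19
X (Bob): max(-29, -10, -5) = -5
H (Nadia): min(-5, 27) = -5
Y (Bob): max(10, 7) = 10
Z (Bob): max(-10, -43) = -10
J (Nadia): min(10, 23, -10) = -10
K (Nadia): min(49, -28) = -28
C (Bob): max(-5, -10, -28) = -5
root (Nadia): min(5, 19, -5) = -5

-5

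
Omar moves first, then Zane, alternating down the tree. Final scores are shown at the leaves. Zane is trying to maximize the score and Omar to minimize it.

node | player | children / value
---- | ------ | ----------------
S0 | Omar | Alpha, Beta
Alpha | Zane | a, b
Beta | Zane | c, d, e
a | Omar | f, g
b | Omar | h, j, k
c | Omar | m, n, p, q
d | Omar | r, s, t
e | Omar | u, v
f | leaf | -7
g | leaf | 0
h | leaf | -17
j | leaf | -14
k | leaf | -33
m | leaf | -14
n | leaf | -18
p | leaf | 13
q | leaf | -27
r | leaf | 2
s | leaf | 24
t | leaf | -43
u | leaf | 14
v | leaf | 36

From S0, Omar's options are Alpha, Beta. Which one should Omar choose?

Alpha

a (Omar): min(-7, 0) = -7
b (Omar): min(-17, -14, -33) = -33
Alpha (Zane): max(-7, -33) = -7
c (Omar): min(-14, -18, 13, -27) = -27
d (Omar): min(2, 24, -43) = -43
e (Omar): min(14, 36) = 14
Beta (Zane): max(-27, -43, 14) = 14
S0 (Omar): min(-7, 14) = -7
Omar at S0 wants the lowest of {Alpha=-7, Beta=14}, so chooses Alpha.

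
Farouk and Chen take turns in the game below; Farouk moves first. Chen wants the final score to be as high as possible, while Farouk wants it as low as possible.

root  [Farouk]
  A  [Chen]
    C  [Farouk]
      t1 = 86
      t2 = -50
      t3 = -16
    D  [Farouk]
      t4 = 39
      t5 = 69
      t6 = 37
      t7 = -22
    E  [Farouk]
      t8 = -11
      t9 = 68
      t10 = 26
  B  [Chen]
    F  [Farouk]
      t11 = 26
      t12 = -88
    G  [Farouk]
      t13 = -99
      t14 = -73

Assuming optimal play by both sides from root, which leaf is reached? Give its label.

t12

C (Farouk): min(86, -50, -16) = -50
D (Farouk): min(39, 69, 37, -22) = -22
E (Farouk): min(-11, 68, 26) = -11
A (Chen): max(-50, -22, -11) = -11
F (Farouk): min(26, -88) = -88
G (Farouk): min(-99, -73) = -99
B (Chen): max(-88, -99) = -88
root (Farouk): min(-11, -88) = -88
At root, Farouk picks B (lowest: -88).
At B, Chen picks F (highest: -88).
At F, Farouk picks t12 (lowest: -88).
Terminal value -88.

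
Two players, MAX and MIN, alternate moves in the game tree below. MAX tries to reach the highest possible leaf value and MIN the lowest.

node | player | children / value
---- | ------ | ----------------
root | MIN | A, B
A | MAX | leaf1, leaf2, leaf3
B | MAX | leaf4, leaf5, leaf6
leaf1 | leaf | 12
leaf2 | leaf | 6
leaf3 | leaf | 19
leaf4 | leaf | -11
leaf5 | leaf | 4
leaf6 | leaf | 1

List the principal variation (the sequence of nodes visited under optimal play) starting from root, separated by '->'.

root -> B -> leaf5

A (MAX): max(12, 6, 19) = 19
B (MAX): max(-11, 4, 1) = 4
root (MIN): min(19, 4) = 4
At root, MIN picks B (lowest: 4).
At B, MAX picks leaf5 (highest: 4).
Terminal value 4.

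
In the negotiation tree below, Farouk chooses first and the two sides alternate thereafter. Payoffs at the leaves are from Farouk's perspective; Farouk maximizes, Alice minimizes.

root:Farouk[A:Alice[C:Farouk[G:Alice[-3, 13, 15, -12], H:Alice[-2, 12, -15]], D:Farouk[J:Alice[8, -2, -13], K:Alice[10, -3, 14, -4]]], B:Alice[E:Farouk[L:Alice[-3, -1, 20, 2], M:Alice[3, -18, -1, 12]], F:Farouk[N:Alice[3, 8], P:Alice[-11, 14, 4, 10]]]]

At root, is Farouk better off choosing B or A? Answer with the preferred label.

B

L (Alice): min(-3, -1, 20, 2) = -3
M (Alice): min(3, -18, -1, 12) = -18
E (Farouk): max(-3, -18) = -3
N (Alice): min(3, 8) = 3
P (Alice): min(-11, 14, 4, 10) = -11
F (Farouk): max(3, -11) = 3
B (Alice): min(-3, 3) = -3
G (Alice): min(-3, 13, 15, -12) = -12
H (Alice): min(-2, 12, -15) = -15
C (Farouk): max(-12, -15) = -12
J (Alice): min(8, -2, -13) = -13
K (Alice): min(10, -3, 14, -4) = -4
D (Farouk): max(-13, -4) = -4
A (Alice): min(-12, -4) = -12
Farouk prefers the higher value; B=-3, A=-12. B is better since -3 > -12.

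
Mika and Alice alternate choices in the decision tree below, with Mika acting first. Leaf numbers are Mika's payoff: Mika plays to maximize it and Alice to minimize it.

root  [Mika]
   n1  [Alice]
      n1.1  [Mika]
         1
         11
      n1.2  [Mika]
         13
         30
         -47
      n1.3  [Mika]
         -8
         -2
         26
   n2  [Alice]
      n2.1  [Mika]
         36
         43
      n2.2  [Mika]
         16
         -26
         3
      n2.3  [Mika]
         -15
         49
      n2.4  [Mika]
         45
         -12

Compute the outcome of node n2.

16

n2.1 (Mika): max(36, 43) = 43
n2.2 (Mika): max(16, -26, 3) = 16
n2.3 (Mika): max(-15, 49) = 49
n2.4 (Mika): max(45, -12) = 45
n2 (Alice): min(43, 16, 49, 45) = 16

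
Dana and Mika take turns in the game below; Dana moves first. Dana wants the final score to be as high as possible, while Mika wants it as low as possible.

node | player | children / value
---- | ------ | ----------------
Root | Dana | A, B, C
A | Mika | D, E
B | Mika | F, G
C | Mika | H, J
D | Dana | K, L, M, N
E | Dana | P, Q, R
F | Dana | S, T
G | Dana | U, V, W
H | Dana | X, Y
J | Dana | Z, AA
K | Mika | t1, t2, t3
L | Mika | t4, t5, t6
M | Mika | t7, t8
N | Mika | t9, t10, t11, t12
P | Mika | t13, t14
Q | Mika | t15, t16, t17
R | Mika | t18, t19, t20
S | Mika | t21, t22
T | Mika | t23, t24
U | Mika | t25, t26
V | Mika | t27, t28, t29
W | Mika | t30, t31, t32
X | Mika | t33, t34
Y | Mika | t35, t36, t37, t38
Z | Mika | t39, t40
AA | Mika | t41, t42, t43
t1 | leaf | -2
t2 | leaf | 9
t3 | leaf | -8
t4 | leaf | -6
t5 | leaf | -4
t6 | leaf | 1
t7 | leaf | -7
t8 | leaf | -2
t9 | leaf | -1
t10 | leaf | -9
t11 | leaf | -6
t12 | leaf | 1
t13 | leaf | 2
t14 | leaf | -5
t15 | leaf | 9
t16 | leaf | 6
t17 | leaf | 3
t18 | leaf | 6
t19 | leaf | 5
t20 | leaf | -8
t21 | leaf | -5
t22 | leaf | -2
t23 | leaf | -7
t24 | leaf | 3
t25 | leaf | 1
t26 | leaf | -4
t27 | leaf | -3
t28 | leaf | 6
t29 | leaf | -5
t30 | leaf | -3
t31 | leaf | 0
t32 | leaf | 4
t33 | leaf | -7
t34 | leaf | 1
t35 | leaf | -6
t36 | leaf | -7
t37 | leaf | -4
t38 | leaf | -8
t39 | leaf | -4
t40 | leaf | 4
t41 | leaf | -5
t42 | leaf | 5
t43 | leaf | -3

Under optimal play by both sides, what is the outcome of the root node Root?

K (Mika): min(-2, 9, -8) = -8
L (Mika): min(-6, -4, 1) = -6
M (Mika): min(-7, -2) = -7
N (Mika): min(-1, -9, -6, 1) = -9
D (Dana): max(-8, -6, -7, -9) = -6
P (Mika): min(2, -5) = -5
Q (Mika): min(9, 6, 3) = 3
R (Mika): min(6, 5, -8) = -8
E (Dana): max(-5, 3, -8) = 3
A (Mika): min(-6, 3) = -6
S (Mika): min(-5, -2) = -5
T (Mika): min(-7, 3) = -7
F (Dana): max(-5, -7) = -5
U (Mika): min(1, -4) = -4
V (Mika): min(-3, 6, -5) = -5
W (Mika): min(-3, 0, 4) = -3
G (Dana): max(-4, -5, -3) = -3
B (Mika): min(-5, -3) = -5
X (Mika): min(-7, 1) = -7
Y (Mika): min(-6, -7, -4, -8) = -8
H (Dana): max(-7, -8) = -7
Z (Mika): min(-4, 4) = -4
AA (Mika): min(-5, 5, -3) = -5
J (Dana): max(-4, -5) = -4
C (Mika): min(-7, -4) = -7
Root (Dana): max(-6, -5, -7) = -5

-5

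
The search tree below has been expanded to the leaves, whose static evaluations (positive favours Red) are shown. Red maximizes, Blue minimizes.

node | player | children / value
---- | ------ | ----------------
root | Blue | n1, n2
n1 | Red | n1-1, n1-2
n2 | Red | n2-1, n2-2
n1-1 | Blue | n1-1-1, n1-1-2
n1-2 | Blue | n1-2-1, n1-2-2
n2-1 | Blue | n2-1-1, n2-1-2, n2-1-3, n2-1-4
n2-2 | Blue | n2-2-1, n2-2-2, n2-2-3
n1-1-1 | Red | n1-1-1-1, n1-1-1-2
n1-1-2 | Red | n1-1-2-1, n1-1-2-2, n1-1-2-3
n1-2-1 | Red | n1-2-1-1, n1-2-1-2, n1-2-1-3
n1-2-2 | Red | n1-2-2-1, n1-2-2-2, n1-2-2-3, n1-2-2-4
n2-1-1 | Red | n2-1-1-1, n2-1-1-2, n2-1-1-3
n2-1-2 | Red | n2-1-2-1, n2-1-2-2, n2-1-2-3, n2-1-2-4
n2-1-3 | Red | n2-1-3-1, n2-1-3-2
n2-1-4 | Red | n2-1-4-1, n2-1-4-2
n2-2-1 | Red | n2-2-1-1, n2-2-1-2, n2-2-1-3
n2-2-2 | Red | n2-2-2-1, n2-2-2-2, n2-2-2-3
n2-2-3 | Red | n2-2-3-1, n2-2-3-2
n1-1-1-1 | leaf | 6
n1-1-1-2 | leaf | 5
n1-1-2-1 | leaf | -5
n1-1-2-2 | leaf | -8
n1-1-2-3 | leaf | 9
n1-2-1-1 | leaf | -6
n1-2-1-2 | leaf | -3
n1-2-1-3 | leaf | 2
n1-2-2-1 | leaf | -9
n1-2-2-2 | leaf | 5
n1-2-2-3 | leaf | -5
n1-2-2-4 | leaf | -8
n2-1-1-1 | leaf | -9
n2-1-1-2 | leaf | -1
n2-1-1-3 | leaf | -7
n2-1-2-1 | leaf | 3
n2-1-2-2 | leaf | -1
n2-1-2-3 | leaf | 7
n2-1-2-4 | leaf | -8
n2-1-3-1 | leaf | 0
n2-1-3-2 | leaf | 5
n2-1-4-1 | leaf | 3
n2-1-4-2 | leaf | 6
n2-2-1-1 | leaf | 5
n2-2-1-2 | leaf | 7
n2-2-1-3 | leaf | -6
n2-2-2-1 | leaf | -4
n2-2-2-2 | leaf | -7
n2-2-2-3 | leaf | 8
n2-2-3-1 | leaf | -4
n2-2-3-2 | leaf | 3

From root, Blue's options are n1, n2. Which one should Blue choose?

n2

n1-1-1 (Red): max(6, 5) = 6
n1-1-2 (Red): max(-5, -8, 9) = 9
n1-1 (Blue): min(6, 9) = 6
n1-2-1 (Red): max(-6, -3, 2) = 2
n1-2-2 (Red): max(-9, 5, -5, -8) = 5
n1-2 (Blue): min(2, 5) = 2
n1 (Red): max(6, 2) = 6
n2-1-1 (Red): max(-9, -1, -7) = -1
n2-1-2 (Red): max(3, -1, 7, -8) = 7
n2-1-3 (Red): max(0, 5) = 5
n2-1-4 (Red): max(3, 6) = 6
n2-1 (Blue): min(-1, 7, 5, 6) = -1
n2-2-1 (Red): max(5, 7, -6) = 7
n2-2-2 (Red): max(-4, -7, 8) = 8
n2-2-3 (Red): max(-4, 3) = 3
n2-2 (Blue): min(7, 8, 3) = 3
n2 (Red): max(-1, 3) = 3
root (Blue): min(6, 3) = 3
Blue at root wants the lowest of {n1=6, n2=3}, so chooses n2.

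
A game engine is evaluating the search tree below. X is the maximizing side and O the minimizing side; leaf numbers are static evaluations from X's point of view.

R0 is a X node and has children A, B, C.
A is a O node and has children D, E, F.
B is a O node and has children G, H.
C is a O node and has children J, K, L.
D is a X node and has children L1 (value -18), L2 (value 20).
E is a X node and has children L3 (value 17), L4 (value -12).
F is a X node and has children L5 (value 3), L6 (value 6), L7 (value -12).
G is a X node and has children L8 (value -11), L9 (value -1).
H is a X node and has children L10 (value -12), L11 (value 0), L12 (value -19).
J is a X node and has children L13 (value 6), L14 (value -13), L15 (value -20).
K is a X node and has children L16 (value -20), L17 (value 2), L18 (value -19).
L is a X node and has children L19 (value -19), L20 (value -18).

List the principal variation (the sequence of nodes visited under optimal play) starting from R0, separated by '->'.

R0 -> A -> F -> L6

D (X): max(-18, 20) = 20
E (X): max(17, -12) = 17
F (X): max(3, 6, -12) = 6
A (O): min(20, 17, 6) = 6
G (X): max(-11, -1) = -1
H (X): max(-12, 0, -19) = 0
B (O): min(-1, 0) = -1
J (X): max(6, -13, -20) = 6
K (X): max(-20, 2, -19) = 2
L (X): max(-19, -18) = -18
C (O): min(6, 2, -18) = -18
R0 (X): max(6, -1, -18) = 6
At R0, X picks A (highest: 6).
At A, O picks F (lowest: 6).
At F, X picks L6 (highest: 6).
Terminal value 6.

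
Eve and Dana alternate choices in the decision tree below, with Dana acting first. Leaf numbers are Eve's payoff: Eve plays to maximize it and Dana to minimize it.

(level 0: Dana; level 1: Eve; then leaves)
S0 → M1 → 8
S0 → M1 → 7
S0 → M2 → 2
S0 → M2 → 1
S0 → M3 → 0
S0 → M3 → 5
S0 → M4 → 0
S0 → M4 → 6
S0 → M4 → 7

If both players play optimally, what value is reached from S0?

2

M1 (Eve): max(8, 7) = 8
M2 (Eve): max(2, 1) = 2
M3 (Eve): max(0, 5) = 5
M4 (Eve): max(0, 6, 7) = 7
S0 (Dana): min(8, 2, 5, 7) = 2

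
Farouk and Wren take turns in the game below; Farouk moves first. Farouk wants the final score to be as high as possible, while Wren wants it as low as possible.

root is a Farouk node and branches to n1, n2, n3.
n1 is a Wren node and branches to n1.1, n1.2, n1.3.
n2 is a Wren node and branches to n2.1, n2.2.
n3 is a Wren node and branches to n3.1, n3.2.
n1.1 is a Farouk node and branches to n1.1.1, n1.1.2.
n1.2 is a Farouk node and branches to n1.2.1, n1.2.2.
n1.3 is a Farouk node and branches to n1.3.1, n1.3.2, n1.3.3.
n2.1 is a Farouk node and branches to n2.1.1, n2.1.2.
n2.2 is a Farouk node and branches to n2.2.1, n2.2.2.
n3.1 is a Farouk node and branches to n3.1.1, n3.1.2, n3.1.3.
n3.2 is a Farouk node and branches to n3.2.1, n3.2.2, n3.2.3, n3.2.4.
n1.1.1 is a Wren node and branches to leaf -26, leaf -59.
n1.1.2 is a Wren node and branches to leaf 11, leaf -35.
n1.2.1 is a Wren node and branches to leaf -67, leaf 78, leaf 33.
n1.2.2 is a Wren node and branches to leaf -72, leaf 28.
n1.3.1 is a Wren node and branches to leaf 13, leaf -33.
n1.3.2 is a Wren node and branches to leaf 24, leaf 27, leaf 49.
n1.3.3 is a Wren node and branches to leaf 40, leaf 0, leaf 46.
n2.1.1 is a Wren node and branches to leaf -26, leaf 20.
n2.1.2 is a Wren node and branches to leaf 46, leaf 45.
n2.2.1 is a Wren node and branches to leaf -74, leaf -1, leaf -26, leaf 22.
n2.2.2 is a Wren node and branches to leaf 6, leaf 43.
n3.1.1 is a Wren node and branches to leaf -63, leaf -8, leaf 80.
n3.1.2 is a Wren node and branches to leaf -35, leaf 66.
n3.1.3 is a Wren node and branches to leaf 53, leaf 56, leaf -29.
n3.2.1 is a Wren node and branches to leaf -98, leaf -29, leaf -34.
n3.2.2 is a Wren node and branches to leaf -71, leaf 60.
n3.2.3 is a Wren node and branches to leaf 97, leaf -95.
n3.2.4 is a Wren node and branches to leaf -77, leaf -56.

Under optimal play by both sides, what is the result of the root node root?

n1.1.1 (Wren): min(-26, -59) = -59
n1.1.2 (Wren): min(11, -35) = -35
n1.1 (Farouk): max(-59, -35) = -35
n1.2.1 (Wren): min(-67, 78, 33) = -67
n1.2.2 (Wren): min(-72, 28) = -72
n1.2 (Farouk): max(-67, -72) = -67
n1.3.1 (Wren): min(13, -33) = -33
n1.3.2 (Wren): min(24, 27, 49) = 24
n1.3.3 (Wren): min(40, 0, 46) = 0
n1.3 (Farouk): max(-33, 24, 0) = 24
n1 (Wren): min(-35, -67, 24) = -67
n2.1.1 (Wren): min(-26, 20) = -26
n2.1.2 (Wren): min(46, 45) = 45
n2.1 (Farouk): max(-26, 45) = 45
n2.2.1 (Wren): min(-74, -1, -26, 22) = -74
n2.2.2 (Wren): min(6, 43) = 6
n2.2 (Farouk): max(-74, 6) = 6
n2 (Wren): min(45, 6) = 6
n3.1.1 (Wren): min(-63, -8, 80) = -63
n3.1.2 (Wren): min(-35, 66) = -35
n3.1.3 (Wren): min(53, 56, -29) = -29
n3.1 (Farouk): max(-63, -35, -29) = -29
n3.2.1 (Wren): min(-98, -29, -34) = -98
n3.2.2 (Wren): min(-71, 60) = -71
n3.2.3 (Wren): min(97, -95) = -95
n3.2.4 (Wren): min(-77, -56) = -77
n3.2 (Farouk): max(-98, -71, -95, -77) = -71
n3 (Wren): min(-29, -71) = -71
root (Farouk): max(-67, 6, -71) = 6

6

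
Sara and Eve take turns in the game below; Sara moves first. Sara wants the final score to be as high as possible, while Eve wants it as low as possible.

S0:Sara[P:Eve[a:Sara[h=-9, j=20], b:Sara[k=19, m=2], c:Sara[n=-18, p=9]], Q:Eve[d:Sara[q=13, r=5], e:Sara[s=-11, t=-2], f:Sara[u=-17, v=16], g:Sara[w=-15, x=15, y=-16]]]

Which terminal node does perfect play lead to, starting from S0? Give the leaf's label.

a (Sara): max(-9, 20) = 20
b (Sara): max(19, 2) = 19
c (Sara): max(-18, 9) = 9
P (Eve): min(20, 19, 9) = 9
d (Sara): max(13, 5) = 13
e (Sara): max(-11, -2) = -2
f (Sara): max(-17, 16) = 16
g (Sara): max(-15, 15, -16) = 15
Q (Eve): min(13, -2, 16, 15) = -2
S0 (Sara): max(9, -2) = 9
At S0, Sara picks P (highest: 9).
At P, Eve picks c (lowest: 9).
At c, Sara picks p (highest: 9).
Terminal value 9.

p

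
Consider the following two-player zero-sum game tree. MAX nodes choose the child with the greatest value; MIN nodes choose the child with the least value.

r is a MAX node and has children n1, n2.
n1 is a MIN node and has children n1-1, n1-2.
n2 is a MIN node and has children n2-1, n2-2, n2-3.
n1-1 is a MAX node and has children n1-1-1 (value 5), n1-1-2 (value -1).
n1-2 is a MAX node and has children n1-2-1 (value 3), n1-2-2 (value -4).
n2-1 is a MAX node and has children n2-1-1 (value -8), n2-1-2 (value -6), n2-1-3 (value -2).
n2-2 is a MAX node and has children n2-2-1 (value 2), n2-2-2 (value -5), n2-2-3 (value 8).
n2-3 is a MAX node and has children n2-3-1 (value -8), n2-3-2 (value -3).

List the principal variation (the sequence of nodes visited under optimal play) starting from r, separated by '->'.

n1-1 (MAX): max(5, -1) = 5
n1-2 (MAX): max(3, -4) = 3
n1 (MIN): min(5, 3) = 3
n2-1 (MAX): max(-8, -6, -2) = -2
n2-2 (MAX): max(2, -5, 8) = 8
n2-3 (MAX): max(-8, -3) = -3
n2 (MIN): min(-2, 8, -3) = -3
r (MAX): max(3, -3) = 3
At r, MAX picks n1 (highest: 3).
At n1, MIN picks n1-2 (lowest: 3).
At n1-2, MAX picks n1-2-1 (highest: 3).
Terminal value 3.

r -> n1 -> n1-2 -> n1-2-1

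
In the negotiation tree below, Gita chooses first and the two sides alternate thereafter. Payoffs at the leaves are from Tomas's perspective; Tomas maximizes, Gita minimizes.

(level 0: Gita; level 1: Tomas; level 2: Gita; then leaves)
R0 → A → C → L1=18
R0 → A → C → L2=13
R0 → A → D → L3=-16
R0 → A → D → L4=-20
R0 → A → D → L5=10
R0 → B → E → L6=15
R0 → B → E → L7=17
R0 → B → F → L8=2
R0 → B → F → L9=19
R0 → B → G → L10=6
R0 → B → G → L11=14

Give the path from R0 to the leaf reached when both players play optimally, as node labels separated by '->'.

C (Gita): min(18, 13) = 13
D (Gita): min(-16, -20, 10) = -20
A (Tomas): max(13, -20) = 13
E (Gita): min(15, 17) = 15
F (Gita): min(2, 19) = 2
G (Gita): min(6, 14) = 6
B (Tomas): max(15, 2, 6) = 15
R0 (Gita): min(13, 15) = 13
At R0, Gita picks A (lowest: 13).
At A, Tomas picks C (highest: 13).
At C, Gita picks L2 (lowest: 13).
Terminal value 13.

R0 -> A -> C -> L2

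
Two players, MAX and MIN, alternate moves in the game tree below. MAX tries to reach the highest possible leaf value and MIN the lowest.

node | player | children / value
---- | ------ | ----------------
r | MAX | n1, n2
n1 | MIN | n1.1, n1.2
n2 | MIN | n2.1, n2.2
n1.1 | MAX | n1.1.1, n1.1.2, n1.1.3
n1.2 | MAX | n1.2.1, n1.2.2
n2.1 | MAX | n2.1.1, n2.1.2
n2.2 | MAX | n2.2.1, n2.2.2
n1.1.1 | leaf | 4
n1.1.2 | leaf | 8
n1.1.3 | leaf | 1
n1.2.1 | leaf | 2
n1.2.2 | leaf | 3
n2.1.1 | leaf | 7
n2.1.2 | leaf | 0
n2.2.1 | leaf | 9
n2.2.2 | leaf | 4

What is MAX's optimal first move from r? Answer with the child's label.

n1.1 (MAX): max(4, 8, 1) = 8
n1.2 (MAX): max(2, 3) = 3
n1 (MIN): min(8, 3) = 3
n2.1 (MAX): max(7, 0) = 7
n2.2 (MAX): max(9, 4) = 9
n2 (MIN): min(7, 9) = 7
r (MAX): max(3, 7) = 7
MAX at r wants the highest of {n1=3, n2=7}, so chooses n2.

n2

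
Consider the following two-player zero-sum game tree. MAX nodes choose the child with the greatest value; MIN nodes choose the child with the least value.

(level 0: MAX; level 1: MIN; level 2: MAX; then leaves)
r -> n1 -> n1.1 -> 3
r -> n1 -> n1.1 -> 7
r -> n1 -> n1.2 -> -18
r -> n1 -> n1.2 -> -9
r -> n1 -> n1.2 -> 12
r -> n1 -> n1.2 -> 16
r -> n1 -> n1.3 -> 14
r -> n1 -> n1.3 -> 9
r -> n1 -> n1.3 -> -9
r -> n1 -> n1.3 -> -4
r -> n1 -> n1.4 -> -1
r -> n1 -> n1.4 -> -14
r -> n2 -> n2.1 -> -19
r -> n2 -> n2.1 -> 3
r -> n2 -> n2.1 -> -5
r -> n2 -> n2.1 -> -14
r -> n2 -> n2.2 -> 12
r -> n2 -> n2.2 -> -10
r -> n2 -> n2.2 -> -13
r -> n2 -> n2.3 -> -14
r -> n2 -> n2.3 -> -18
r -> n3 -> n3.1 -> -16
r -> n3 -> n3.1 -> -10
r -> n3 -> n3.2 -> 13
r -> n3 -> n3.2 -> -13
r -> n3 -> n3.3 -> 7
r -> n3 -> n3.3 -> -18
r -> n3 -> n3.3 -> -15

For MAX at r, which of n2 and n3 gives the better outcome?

n2.1 (MAX): max(-19, 3, -5, -14) = 3
n2.2 (MAX): max(12, -10, -13) = 12
n2.3 (MAX): max(-14, -18) = -14
n2 (MIN): min(3, 12, -14) = -14
n3.1 (MAX): max(-16, -10) = -10
n3.2 (MAX): max(13, -13) = 13
n3.3 (MAX): max(7, -18, -15) = 7
n3 (MIN): min(-10, 13, 7) = -10
MAX prefers the higher value; n2=-14, n3=-10. n3 is better since -10 > -14.

n3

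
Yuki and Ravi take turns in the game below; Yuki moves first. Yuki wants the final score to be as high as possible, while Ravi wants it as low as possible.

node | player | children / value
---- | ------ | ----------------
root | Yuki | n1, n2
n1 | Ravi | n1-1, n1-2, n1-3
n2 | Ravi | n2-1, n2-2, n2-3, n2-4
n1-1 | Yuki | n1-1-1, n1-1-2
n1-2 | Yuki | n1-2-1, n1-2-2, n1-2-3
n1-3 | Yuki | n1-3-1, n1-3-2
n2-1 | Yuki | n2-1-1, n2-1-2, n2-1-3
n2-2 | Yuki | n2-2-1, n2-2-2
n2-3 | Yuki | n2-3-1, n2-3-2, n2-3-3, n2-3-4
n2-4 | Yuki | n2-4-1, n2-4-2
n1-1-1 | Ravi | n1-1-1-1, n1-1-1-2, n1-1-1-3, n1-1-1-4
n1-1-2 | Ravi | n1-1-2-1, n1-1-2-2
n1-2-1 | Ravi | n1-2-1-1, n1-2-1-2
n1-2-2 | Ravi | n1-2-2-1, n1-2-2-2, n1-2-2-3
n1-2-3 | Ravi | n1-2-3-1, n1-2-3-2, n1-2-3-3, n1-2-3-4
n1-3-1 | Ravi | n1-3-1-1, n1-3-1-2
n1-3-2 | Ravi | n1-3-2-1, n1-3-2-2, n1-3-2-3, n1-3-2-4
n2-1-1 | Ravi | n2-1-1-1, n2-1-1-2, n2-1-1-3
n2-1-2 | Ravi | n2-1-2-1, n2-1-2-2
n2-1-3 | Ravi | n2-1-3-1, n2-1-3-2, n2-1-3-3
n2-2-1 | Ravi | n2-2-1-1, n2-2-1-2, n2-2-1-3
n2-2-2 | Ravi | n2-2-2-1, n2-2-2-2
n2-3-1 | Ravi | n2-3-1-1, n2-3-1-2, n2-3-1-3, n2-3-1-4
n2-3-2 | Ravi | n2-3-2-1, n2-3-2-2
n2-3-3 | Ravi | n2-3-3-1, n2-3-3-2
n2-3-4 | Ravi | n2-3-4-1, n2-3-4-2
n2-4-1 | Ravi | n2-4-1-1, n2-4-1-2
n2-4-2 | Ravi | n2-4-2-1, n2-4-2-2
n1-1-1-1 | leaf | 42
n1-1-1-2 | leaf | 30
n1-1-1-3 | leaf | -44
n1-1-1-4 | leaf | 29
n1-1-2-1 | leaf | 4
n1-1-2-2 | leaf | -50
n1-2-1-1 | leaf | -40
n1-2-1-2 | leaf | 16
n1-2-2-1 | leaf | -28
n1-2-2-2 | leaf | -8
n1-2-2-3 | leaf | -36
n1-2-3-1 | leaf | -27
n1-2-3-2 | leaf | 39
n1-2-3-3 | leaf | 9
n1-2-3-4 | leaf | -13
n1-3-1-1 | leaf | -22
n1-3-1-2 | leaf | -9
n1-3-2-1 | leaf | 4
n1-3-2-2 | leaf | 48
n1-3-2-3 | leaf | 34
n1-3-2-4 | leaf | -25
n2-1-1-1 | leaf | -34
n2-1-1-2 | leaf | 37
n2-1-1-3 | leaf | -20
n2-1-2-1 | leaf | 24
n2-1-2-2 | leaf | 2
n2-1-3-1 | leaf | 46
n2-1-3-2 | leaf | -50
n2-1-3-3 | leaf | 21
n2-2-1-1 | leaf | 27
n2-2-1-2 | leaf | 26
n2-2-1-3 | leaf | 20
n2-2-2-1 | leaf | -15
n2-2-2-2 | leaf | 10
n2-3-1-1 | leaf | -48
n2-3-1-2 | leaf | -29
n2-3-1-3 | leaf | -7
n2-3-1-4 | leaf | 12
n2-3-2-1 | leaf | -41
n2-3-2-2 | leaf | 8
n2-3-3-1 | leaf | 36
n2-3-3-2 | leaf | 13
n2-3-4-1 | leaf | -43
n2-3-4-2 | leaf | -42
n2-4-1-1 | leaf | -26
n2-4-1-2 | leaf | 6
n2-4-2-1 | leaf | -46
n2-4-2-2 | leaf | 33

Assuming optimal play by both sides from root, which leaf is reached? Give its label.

n2-4-1-1

n1-1-1 (Ravi): min(42, 30, -44, 29) = -44
n1-1-2 (Ravi): min(4, -50) = -50
n1-1 (Yuki): max(-44, -50) = -44
n1-2-1 (Ravi): min(-40, 16) = -40
n1-2-2 (Ravi): min(-28, -8, -36) = -36
n1-2-3 (Ravi): min(-27, 39, 9, -13) = -27
n1-2 (Yuki): max(-40, -36, -27) = -27
n1-3-1 (Ravi): min(-22, -9) = -22
n1-3-2 (Ravi): min(4, 48, 34, -25) = -25
n1-3 (Yuki): max(-22, -25) = -22
n1 (Ravi): min(-44, -27, -22) = -44
n2-1-1 (Ravi): min(-34, 37, -20) = -34
n2-1-2 (Ravi): min(24, 2) = 2
n2-1-3 (Ravi): min(46, -50, 21) = -50
n2-1 (Yuki): max(-34, 2, -50) = 2
n2-2-1 (Ravi): min(27, 26, 20) = 20
n2-2-2 (Ravi): min(-15, 10) = -15
n2-2 (Yuki): max(20, -15) = 20
n2-3-1 (Ravi): min(-48, -29, -7, 12) = -48
n2-3-2 (Ravi): min(-41, 8) = -41
n2-3-3 (Ravi): min(36, 13) = 13
n2-3-4 (Ravi): min(-43, -42) = -43
n2-3 (Yuki): max(-48, -41, 13, -43) = 13
n2-4-1 (Ravi): min(-26, 6) = -26
n2-4-2 (Ravi): min(-46, 33) = -46
n2-4 (Yuki): max(-26, -46) = -26
n2 (Ravi): min(2, 20, 13, -26) = -26
root (Yuki): max(-44, -26) = -26
At root, Yuki picks n2 (highest: -26).
At n2, Ravi picks n2-4 (lowest: -26).
At n2-4, Yuki picks n2-4-1 (highest: -26).
At n2-4-1, Ravi picks n2-4-1-1 (lowest: -26).
Terminal value -26.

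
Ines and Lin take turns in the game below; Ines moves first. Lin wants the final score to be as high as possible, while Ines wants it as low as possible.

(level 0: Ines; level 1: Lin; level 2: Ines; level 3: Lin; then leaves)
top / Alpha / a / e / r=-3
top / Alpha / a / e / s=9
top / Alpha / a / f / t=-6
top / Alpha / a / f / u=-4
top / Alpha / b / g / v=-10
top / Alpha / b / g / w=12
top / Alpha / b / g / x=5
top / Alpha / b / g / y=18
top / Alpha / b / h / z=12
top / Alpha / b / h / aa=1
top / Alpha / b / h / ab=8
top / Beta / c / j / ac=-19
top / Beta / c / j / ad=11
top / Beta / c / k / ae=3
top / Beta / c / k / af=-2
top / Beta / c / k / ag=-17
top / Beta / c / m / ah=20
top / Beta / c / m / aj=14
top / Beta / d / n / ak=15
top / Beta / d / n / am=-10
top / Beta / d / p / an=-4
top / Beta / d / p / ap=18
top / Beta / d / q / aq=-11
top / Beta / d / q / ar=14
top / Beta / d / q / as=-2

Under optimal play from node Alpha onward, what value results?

e (Lin): max(-3, 9) = 9
f (Lin): max(-6, -4) = -4
a (Ines): min(9, -4) = -4
g (Lin): max(-10, 12, 5, 18) = 18
h (Lin): max(12, 1, 8) = 12
b (Ines): min(18, 12) = 12
Alpha (Lin): max(-4, 12) = 12

12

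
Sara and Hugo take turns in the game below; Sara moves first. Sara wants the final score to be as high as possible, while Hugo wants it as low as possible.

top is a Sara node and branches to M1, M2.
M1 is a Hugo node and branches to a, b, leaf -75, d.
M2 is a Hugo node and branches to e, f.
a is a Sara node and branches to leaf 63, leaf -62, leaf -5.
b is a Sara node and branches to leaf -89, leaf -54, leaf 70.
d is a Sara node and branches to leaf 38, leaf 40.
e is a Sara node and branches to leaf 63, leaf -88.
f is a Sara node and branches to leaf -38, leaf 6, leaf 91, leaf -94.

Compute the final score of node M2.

e (Sara): max(63, -88) = 63
f (Sara): max(-38, 6, 91, -94) = 91
M2 (Hugo): min(63, 91) = 63

63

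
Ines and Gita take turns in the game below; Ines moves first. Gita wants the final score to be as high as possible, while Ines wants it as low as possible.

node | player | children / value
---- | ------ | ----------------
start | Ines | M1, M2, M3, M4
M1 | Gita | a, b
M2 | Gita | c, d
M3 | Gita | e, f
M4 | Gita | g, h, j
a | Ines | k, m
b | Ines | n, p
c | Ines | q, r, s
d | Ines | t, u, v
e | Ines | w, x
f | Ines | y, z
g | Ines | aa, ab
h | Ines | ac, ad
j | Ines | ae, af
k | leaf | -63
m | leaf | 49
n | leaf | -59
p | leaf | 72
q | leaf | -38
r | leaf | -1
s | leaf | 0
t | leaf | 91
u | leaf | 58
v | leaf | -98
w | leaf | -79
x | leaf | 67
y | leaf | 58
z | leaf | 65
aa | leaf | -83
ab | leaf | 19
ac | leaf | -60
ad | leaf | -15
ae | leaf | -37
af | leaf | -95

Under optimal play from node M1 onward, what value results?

-59

a (Ines): min(-63, 49) = -63
b (Ines): min(-59, 72) = -59
M1 (Gita): max(-63, -59) = -59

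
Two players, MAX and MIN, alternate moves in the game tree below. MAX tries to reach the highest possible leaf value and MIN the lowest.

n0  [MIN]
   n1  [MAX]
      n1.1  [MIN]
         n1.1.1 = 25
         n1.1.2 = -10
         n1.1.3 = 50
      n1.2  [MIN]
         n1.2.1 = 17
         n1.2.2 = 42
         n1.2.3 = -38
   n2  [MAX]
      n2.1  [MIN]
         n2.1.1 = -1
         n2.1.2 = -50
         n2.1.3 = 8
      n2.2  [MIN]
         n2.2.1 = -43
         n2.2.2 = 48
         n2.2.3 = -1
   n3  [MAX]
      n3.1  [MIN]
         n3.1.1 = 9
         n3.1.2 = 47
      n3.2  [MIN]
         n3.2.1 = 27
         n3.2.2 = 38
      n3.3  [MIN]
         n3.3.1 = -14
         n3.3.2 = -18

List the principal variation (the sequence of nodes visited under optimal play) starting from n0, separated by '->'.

n0 -> n2 -> n2.2 -> n2.2.1

n1.1 (MIN): min(25, -10, 50) = -10
n1.2 (MIN): min(17, 42, -38) = -38
n1 (MAX): max(-10, -38) = -10
n2.1 (MIN): min(-1, -50, 8) = -50
n2.2 (MIN): min(-43, 48, -1) = -43
n2 (MAX): max(-50, -43) = -43
n3.1 (MIN): min(9, 47) = 9
n3.2 (MIN): min(27, 38) = 27
n3.3 (MIN): min(-14, -18) = -18
n3 (MAX): max(9, 27, -18) = 27
n0 (MIN): min(-10, -43, 27) = -43
At n0, MIN picks n2 (lowest: -43).
At n2, MAX picks n2.2 (highest: -43).
At n2.2, MIN picks n2.2.1 (lowest: -43).
Terminal value -43.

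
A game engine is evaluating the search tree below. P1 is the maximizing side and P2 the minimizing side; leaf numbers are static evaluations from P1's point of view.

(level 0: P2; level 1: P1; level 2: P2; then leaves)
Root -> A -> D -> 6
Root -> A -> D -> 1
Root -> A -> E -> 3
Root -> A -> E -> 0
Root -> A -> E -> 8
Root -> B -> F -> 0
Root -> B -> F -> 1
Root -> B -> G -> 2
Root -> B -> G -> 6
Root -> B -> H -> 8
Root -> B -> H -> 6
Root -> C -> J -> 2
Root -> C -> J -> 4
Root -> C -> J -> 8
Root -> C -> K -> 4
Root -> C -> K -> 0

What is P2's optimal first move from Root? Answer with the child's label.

D (P2): min(6, 1) = 1
E (P2): min(3, 0, 8) = 0
A (P1): max(1, 0) = 1
F (P2): min(0, 1) = 0
G (P2): min(2, 6) = 2
H (P2): min(8, 6) = 6
B (P1): max(0, 2, 6) = 6
J (P2): min(2, 4, 8) = 2
K (P2): min(4, 0) = 0
C (P1): max(2, 0) = 2
Root (P2): min(1, 6, 2) = 1
P2 at Root wants the lowest of {A=1, B=6, C=2}, so chooses A.

A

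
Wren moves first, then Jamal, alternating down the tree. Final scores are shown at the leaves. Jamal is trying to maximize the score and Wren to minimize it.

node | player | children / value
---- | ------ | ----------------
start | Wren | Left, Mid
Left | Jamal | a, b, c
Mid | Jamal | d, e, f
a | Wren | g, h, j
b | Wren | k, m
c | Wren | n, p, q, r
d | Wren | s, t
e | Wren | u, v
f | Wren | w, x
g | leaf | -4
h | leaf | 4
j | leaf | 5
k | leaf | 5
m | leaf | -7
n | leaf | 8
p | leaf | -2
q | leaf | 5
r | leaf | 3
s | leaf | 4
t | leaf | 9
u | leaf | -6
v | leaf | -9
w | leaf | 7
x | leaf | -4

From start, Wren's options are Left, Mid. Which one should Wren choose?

a (Wren): min(-4, 4, 5) = -4
b (Wren): min(5, -7) = -7
c (Wren): min(8, -2, 5, 3) = -2
Left (Jamal): max(-4, -7, -2) = -2
d (Wren): min(4, 9) = 4
e (Wren): min(-6, -9) = -9
f (Wren): min(7, -4) = -4
Mid (Jamal): max(4, -9, -4) = 4
start (Wren): min(-2, 4) = -2
Wren at start wants the lowest of {Left=-2, Mid=4}, so chooses Left.

Left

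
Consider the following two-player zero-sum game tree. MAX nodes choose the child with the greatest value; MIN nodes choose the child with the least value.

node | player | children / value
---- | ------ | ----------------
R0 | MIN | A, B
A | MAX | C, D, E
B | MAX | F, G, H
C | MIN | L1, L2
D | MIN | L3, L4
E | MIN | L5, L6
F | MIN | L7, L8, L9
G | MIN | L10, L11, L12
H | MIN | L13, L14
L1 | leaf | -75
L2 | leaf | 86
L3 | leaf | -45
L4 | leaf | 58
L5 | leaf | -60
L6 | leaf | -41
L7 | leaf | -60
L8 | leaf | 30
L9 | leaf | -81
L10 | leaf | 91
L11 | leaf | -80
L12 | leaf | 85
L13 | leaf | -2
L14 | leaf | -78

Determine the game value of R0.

C (MIN): min(-75, 86) = -75
D (MIN): min(-45, 58) = -45
E (MIN): min(-60, -41) = -60
A (MAX): max(-75, -45, -60) = -45
F (MIN): min(-60, 30, -81) = -81
G (MIN): min(91, -80, 85) = -80
H (MIN): min(-2, -78) = -78
B (MAX): max(-81, -80, -78) = -78
R0 (MIN): min(-45, -78) = -78

-78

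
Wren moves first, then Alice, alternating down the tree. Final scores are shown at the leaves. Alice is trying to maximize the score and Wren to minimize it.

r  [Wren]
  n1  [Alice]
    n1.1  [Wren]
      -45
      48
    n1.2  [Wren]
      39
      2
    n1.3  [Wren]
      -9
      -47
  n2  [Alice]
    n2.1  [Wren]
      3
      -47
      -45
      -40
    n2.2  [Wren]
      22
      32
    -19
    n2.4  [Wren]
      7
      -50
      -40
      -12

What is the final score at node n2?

22

n2.1 (Wren): min(3, -47, -45, -40) = -47
n2.2 (Wren): min(22, 32) = 22
n2.4 (Wren): min(7, -50, -40, -12) = -50
n2 (Alice): max(-47, 22, -19, -50) = 22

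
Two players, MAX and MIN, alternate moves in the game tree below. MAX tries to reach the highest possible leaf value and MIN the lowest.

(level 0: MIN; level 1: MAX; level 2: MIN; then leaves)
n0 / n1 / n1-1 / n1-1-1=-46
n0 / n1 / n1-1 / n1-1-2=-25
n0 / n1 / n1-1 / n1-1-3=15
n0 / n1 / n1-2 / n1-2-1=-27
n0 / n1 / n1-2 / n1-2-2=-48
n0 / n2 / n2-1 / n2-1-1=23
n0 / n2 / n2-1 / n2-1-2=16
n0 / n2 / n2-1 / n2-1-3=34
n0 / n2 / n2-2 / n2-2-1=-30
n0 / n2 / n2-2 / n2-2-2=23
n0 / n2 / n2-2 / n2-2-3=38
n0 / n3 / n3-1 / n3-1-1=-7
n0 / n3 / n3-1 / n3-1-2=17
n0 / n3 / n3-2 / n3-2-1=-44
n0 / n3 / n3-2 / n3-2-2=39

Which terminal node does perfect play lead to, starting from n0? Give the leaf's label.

n1-1 (MIN): min(-46, -25, 15) = -46
n1-2 (MIN): min(-27, -48) = -48
n1 (MAX): max(-46, -48) = -46
n2-1 (MIN): min(23, 16, 34) = 16
n2-2 (MIN): min(-30, 23, 38) = -30
n2 (MAX): max(16, -30) = 16
n3-1 (MIN): min(-7, 17) = -7
n3-2 (MIN): min(-44, 39) = -44
n3 (MAX): max(-7, -44) = -7
n0 (MIN): min(-46, 16, -7) = -46
At n0, MIN picks n1 (lowest: -46).
At n1, MAX picks n1-1 (highest: -46).
At n1-1, MIN picks n1-1-1 (lowest: -46).
Terminal value -46.

n1-1-1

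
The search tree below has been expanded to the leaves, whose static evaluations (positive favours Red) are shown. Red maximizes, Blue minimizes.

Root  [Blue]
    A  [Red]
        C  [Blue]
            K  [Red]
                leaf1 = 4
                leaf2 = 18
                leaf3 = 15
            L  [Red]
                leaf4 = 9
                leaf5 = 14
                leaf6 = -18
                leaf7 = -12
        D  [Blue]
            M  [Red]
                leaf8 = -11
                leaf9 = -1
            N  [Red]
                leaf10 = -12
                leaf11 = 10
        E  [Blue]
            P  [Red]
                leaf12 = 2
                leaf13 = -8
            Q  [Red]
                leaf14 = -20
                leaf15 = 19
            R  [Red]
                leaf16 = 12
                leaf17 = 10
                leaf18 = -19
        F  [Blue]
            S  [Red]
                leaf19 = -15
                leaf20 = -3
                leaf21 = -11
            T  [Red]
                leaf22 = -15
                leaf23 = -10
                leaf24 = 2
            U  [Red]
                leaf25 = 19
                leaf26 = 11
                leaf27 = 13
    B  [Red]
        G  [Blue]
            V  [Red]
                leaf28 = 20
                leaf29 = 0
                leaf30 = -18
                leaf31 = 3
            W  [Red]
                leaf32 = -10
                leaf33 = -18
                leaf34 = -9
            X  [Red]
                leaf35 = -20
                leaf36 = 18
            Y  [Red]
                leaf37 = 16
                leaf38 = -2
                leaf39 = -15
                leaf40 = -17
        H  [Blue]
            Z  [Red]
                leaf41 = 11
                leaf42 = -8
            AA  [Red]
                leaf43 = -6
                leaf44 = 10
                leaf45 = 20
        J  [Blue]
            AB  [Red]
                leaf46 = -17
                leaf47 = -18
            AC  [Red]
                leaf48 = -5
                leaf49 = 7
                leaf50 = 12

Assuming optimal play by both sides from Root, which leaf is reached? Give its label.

leaf41

K (Red): max(4, 18, 15) = 18
L (Red): max(9, 14, -18, -12) = 14
C (Blue): min(18, 14) = 14
M (Red): max(-11, -1) = -1
N (Red): max(-12, 10) = 10
D (Blue): min(-1, 10) = -1
P (Red): max(2, -8) = 2
Q (Red): max(-20, 19) = 19
R (Red): max(12, 10, -19) = 12
E (Blue): min(2, 19, 12) = 2
S (Red): max(-15, -3, -11) = -3
T (Red): max(-15, -10, 2) = 2
U (Red): max(19, 11, 13) = 19
F (Blue): min(-3, 2, 19) = -3
A (Red): max(14, -1, 2, -3) = 14
V (Red): max(20, 0, -18, 3) = 20
W (Red): max(-10, -18, -9) = -9
X (Red): max(-20, 18) = 18
Y (Red): max(16, -2, -15, -17) = 16
G (Blue): min(20, -9, 18, 16) = -9
Z (Red): max(11, -8) = 11
AA (Red): max(-6, 10, 20) = 20
H (Blue): min(11, 20) = 11
AB (Red): max(-17, -18) = -17
AC (Red): max(-5, 7, 12) = 12
J (Blue): min(-17, 12) = -17
B (Red): max(-9, 11, -17) = 11
Root (Blue): min(14, 11) = 11
At Root, Blue picks B (lowest: 11).
At B, Red picks H (highest: 11).
At H, Blue picks Z (lowest: 11).
At Z, Red picks leaf41 (highest: 11).
Terminal value 11.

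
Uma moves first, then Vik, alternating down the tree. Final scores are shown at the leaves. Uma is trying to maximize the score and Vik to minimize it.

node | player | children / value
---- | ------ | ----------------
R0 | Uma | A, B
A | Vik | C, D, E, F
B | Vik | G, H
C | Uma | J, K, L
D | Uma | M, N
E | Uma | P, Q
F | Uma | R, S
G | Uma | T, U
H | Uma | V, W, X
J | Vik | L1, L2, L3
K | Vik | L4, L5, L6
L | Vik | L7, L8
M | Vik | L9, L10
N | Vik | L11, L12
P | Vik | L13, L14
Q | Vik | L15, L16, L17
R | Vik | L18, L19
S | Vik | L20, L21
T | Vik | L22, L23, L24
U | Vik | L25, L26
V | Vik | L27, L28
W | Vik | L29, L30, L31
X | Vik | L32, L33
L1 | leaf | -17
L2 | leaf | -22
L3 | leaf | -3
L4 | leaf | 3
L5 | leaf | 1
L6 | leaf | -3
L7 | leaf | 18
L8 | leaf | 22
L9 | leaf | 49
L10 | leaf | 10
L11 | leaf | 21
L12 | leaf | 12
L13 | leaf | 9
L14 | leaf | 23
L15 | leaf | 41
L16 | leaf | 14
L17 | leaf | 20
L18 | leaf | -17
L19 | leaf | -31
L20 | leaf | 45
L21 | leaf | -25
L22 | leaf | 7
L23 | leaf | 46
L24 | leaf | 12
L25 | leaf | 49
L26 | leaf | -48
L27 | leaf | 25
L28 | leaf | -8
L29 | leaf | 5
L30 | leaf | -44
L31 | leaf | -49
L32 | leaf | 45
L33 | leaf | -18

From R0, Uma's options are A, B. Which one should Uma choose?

B

J (Vik): min(-17, -22, -3) = -22
K (Vik): min(3, 1, -3) = -3
L (Vik): min(18, 22) = 18
C (Uma): max(-22, -3, 18) = 18
M (Vik): min(49, 10) = 10
N (Vik): min(21, 12) = 12
D (Uma): max(10, 12) = 12
P (Vik): min(9, 23) = 9
Q (Vik): min(41, 14, 20) = 14
E (Uma): max(9, 14) = 14
R (Vik): min(-17, -31) = -31
S (Vik): min(45, -25) = -25
F (Uma): max(-31, -25) = -25
A (Vik): min(18, 12, 14, -25) = -25
T (Vik): min(7, 46, 12) = 7
U (Vik): min(49, -48) = -48
G (Uma): max(7, -48) = 7
V (Vik): min(25, -8) = -8
W (Vik): min(5, -44, -49) = -49
X (Vik): min(45, -18) = -18
H (Uma): max(-8, -49, -18) = -8
B (Vik): min(7, -8) = -8
R0 (Uma): max(-25, -8) = -8
Uma at R0 wants the highest of {A=-25, B=-8}, so chooses B.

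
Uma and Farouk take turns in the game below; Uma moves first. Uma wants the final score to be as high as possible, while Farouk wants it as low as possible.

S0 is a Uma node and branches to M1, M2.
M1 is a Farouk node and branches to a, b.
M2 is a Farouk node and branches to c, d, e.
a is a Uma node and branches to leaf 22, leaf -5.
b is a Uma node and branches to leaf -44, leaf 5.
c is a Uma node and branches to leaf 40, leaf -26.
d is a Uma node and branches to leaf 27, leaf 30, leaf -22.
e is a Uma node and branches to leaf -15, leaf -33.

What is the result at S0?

a (Uma): max(22, -5) = 22
b (Uma): max(-44, 5) = 5
M1 (Farouk): min(22, 5) = 5
c (Uma): max(40, -26) = 40
d (Uma): max(27, 30, -22) = 30
e (Uma): max(-15, -33) = -15
M2 (Farouk): min(40, 30, -15) = -15
S0 (Uma): max(5, -15) = 5

5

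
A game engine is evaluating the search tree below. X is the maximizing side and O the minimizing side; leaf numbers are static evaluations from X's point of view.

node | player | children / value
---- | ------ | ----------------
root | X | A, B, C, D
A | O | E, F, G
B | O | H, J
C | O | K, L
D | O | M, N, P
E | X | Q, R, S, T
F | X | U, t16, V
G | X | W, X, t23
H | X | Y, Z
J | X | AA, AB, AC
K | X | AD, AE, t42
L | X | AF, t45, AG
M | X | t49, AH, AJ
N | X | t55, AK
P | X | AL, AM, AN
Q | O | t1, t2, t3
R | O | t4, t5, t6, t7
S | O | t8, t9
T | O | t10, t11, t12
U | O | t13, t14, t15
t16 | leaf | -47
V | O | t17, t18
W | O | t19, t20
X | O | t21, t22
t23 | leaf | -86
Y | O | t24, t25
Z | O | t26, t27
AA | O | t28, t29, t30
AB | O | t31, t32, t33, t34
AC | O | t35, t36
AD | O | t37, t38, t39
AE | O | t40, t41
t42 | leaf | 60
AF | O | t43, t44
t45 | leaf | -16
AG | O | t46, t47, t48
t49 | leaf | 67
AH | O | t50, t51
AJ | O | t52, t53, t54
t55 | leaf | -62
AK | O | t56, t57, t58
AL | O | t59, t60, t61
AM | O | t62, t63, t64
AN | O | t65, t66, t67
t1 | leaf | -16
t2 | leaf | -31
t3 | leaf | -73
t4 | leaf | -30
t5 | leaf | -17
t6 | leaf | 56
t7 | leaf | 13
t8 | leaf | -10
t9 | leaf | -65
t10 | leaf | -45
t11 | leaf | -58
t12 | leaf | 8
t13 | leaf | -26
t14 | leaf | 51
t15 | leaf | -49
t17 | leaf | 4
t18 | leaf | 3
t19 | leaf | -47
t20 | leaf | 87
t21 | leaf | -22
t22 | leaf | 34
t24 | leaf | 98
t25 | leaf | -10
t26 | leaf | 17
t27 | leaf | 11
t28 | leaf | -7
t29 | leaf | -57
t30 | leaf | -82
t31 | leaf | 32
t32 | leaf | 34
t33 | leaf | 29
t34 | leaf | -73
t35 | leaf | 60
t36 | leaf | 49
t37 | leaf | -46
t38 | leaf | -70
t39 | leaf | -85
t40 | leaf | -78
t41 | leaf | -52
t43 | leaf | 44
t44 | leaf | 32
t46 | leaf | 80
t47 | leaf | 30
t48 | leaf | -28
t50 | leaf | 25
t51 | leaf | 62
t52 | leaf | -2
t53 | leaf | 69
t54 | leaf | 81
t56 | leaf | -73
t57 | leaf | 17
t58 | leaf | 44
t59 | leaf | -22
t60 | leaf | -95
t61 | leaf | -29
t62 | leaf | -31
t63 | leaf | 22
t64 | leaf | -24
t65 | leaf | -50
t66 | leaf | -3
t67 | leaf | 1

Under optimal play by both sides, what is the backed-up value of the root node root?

Q (O): min(-16, -31, -73) = -73
R (O): min(-30, -17, 56, 13) = -30
S (O): min(-10, -65) = -65
T (O): min(-45, -58, 8) = -58
E (X): max(-73, -30, -65, -58) = -30
U (O): min(-26, 51, -49) = -49
V (O): min(4, 3) = 3
F (X): max(-49, -47, 3) = 3
W (O): min(-47, 87) = -47
X (O): min(-22, 34) = -22
G (X): max(-47, -22, -86) = -22
A (O): min(-30, 3, -22) = -30
Y (O): min(98, -10) = -10
Z (O): min(17, 11) = 11
H (X): max(-10, 11) = 11
AA (O): min(-7, -57, -82) = -82
AB (O): min(32, 34, 29, -73) = -73
AC (O): min(60, 49) = 49
J (X): max(-82, -73, 49) = 49
B (O): min(11, 49) = 11
AD (O): min(-46, -70, -85) = -85
AE (O): min(-78, -52) = -78
K (X): max(-85, -78, 60) = 60
AF (O): min(44, 32) = 32
AG (O): min(80, 30, -28) = -28
L (X): max(32, -16, -28) = 32
C (O): min(60, 32) = 32
AH (O): min(25, 62) = 25
AJ (O): min(-2, 69, 81) = -2
M (X): max(67, 25, -2) = 67
AK (O): min(-73, 17, 44) = -73
N (X): max(-62, -73) = -62
AL (O): min(-22, -95, -29) = -95
AM (O): min(-31, 22, -24) = -31
AN (O): min(-50, -3, 1) = -50
P (X): max(-95, -31, -50) = -31
D (O): min(67, -62, -31) = -62
root (X): max(-30, 11, 32, -62) = 32

32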